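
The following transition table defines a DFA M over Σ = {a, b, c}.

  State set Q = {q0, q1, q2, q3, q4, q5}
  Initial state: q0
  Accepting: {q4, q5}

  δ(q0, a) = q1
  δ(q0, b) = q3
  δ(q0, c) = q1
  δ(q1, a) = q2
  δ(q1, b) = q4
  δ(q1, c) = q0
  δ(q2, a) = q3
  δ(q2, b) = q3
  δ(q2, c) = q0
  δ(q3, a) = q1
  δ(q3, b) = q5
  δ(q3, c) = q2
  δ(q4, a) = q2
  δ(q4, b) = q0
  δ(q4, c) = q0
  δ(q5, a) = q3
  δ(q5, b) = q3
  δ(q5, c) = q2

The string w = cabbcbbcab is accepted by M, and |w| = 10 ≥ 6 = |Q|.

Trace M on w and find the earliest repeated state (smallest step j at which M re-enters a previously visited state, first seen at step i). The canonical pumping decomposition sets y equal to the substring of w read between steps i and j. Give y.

bbc

State sequence: q0 -c-> q1 -a-> q2 -b-> q3 -b-> q5 -c-> q2 -b-> q3 -b-> q5 -c-> q2 -a-> q3 -b-> q5
First repeat at step 5: q2 was already visited.

So i = 2, j = 5, giving x = w[0:2] = ca, y = w[2:5] = bbc, z = w[5:10] = bbcab.
Check: |xy| = 5 ≤ 6 and |y| = 3 ≥ 1. Reading y takes M from q2 back to q2, so every xyⁱz is accepted.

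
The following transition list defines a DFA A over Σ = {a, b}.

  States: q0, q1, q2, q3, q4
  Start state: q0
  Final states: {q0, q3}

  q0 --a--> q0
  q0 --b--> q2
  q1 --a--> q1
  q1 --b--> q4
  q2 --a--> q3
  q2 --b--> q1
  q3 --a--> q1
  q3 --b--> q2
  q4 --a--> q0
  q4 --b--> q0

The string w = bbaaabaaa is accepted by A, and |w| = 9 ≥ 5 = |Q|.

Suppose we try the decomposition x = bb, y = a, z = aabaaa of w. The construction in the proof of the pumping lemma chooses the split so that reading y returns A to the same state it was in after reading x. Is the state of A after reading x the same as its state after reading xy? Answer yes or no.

yes

State sequence: q0 -b-> q2 -b-> q1 -a-> q1

After x (step 2): q1. After xy (step 3): q1.
They match, so y = a drives A around a cycle from q1 back to itself; pumping y any number of times keeps A in q1 before reading z, and xyⁱz ∈ L(A) for every i ≥ 0.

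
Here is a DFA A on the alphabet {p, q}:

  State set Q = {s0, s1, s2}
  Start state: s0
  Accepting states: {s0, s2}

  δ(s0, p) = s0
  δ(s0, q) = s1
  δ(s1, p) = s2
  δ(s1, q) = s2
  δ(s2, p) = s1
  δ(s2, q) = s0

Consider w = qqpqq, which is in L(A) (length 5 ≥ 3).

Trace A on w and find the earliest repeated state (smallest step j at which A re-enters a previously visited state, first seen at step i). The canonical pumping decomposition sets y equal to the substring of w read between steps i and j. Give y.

qp

State sequence: s0 -q-> s1 -q-> s2 -p-> s1 -q-> s2 -q-> s0
First repeat at step 3: s1 was already visited.

So i = 1, j = 3, giving x = w[0:1] = q, y = w[1:3] = qp, z = w[3:5] = qq.
Check: |xy| = 3 ≤ 3 and |y| = 2 ≥ 1. Reading y takes A from s1 back to s1, so every xyⁱz is accepted.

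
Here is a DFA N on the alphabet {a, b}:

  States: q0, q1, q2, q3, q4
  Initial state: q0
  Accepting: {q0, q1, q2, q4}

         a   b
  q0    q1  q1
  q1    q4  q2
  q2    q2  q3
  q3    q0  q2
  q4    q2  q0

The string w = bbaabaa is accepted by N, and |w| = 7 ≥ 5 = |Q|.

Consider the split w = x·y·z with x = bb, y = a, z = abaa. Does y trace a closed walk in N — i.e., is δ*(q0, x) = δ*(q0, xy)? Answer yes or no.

State sequence: q0 -b-> q1 -b-> q2 -a-> q2

After x (step 2): q2. After xy (step 3): q2.
They match, so y = a drives N around a cycle from q2 back to itself; pumping y any number of times keeps N in q2 before reading z, and xyⁱz ∈ L(N) for every i ≥ 0.

yes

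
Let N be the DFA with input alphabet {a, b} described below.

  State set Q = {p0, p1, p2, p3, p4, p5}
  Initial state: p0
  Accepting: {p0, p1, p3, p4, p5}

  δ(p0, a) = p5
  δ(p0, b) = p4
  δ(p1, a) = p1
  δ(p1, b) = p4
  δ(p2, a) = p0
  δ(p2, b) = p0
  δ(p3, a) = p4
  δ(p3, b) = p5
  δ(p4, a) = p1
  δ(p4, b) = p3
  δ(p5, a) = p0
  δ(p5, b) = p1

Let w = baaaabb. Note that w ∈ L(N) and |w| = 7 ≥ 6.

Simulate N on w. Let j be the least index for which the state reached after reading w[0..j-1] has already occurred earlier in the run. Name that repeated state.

State sequence: p0 -b-> p4 -a-> p1 -a-> p1 -a-> p1 -a-> p1 -b-> p4 -b-> p3
First repeat at step 3: p1 was already visited.

The earliest repeat is at step j = 3: N is in p1, which it already visited at step i = 2.

p1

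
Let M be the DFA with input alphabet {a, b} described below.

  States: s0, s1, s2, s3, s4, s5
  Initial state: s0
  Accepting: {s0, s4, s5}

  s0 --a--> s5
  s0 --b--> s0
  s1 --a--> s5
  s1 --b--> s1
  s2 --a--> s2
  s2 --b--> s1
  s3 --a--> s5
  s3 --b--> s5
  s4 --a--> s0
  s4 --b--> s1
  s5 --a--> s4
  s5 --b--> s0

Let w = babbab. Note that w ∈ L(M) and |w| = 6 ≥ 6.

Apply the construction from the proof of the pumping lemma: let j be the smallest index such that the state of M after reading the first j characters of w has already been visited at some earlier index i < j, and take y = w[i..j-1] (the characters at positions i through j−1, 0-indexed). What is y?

b

State sequence: s0 -b-> s0 -a-> s5 -b-> s0 -b-> s0 -a-> s5 -b-> s0
First repeat at step 1: s0 was already visited.

So i = 0, j = 1, giving x = w[0:0] = ε, y = w[0:1] = b, z = w[1:6] = abbab.
Check: |xy| = 1 ≤ 6 and |y| = 1 ≥ 1. Reading y takes M from s0 back to s0, so every xyⁱz is accepted.
Pumping length from the standard proof: p = 6 (the number of states). The repeated state found above gives |xy| = j ≤ 6 and |y| = j − i ≥ 1.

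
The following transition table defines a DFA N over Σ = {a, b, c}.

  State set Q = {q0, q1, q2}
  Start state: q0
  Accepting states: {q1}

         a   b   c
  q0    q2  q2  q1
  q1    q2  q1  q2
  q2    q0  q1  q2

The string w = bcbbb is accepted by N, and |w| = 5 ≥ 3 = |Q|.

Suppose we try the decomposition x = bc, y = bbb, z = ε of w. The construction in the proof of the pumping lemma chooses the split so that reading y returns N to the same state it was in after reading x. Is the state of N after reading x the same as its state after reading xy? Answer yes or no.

no

State sequence: q0 -b-> q2 -c-> q2 -b-> q1 -b-> q1 -b-> q1

After x (step 2): q2. After xy (step 5): q1.
They differ (q2 ≠ q1), so y is not a cycle from the state after x; this split is not the one the pumping-lemma construction produces, and pumping y need not keep the string in L(N).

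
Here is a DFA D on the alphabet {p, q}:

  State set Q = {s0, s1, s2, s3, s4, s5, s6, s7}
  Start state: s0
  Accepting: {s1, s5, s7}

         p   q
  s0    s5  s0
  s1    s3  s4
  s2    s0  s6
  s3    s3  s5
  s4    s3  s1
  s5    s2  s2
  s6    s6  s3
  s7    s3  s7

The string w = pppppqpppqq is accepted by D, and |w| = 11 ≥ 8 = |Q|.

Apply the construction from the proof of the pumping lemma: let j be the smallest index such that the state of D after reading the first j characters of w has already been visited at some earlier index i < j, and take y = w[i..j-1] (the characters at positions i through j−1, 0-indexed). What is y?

ppp

State sequence: s0 -p-> s5 -p-> s2 -p-> s0 -p-> s5 -p-> s2 -q-> s6 -p-> s6 -p-> s6 -p-> s6 -q-> s3 -q-> s5
First repeat at step 3: s0 was already visited.

So i = 0, j = 3, giving x = w[0:0] = ε, y = w[0:3] = ppp, z = w[3:11] = ppqpppqq.
Check: |xy| = 3 ≤ 8 and |y| = 3 ≥ 1. Reading y takes D from s0 back to s0, so every xyⁱz is accepted.
With |Q| = 8, pigeonhole forces a state repeat no later than step 8; the substring read between the first and second visits to that state can be pumped.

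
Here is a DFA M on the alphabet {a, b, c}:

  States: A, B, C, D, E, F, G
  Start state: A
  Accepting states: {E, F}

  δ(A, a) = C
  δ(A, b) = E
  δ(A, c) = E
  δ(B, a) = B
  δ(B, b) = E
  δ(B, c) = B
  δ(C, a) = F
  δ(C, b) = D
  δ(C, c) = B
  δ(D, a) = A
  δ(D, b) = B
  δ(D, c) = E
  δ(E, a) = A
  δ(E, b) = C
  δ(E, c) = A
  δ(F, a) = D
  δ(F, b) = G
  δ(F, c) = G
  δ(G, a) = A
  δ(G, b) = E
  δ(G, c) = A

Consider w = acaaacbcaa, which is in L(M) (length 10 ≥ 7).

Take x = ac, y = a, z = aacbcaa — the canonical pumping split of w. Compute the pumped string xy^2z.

acaaaacbcaa

xy^2z = ac·a·a·aacbcaa = acaaaacbcaa.
Reading y = a takes M from B back to B, so after x·y·y the machine is still in B, and z then leads to the accepting state F. Hence acaaaacbcaa ∈ L(M).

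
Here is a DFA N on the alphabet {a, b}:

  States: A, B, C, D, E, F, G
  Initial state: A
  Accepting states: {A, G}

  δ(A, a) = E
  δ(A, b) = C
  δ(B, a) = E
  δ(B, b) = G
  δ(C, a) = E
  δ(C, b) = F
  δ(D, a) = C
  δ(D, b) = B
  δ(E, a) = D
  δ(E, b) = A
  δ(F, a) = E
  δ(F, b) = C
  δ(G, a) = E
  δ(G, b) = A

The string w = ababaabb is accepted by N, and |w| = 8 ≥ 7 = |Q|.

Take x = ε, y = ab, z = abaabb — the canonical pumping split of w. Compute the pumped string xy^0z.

xy⁰z = xz = ε·abaabb = abaabb.
Reading y = ab takes N from A back to A, so after x the machine is still in A, and z then leads to the accepting state G. Hence abaabb ∈ L(N).

abaabb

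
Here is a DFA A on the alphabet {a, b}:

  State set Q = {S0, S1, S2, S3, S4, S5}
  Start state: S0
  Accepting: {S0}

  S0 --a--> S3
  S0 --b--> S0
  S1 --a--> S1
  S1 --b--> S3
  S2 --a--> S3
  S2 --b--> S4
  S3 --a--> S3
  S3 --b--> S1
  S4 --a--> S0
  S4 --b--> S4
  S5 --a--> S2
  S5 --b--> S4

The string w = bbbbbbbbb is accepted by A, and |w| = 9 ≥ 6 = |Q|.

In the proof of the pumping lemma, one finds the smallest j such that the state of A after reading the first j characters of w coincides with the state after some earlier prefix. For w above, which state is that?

Run of A on w = b b b b b b b b b:
  step 0: S0  (start)
  step 1: S0  (read b: S0→S0)   ← first repeat (S0 seen earlier)
  step 2: S0  (read b: S0→S0)
  step 3: S0  (read b: S0→S0)
  step 4: S0  (read b: S0→S0)
  step 5: S0  (read b: S0→S0)
  step 6: S0  (read b: S0→S0)
  step 7: S0  (read b: S0→S0)
  step 8: S0  (read b: S0→S0)
  step 9: S0  (read b: S0→S0)

The earliest repeat is at step j = 1: A is in S0, which it already visited at step i = 0.
The DFA has 6 states, so the proof of the pumping lemma guarantees a repeated state among the first 6+1 visited; the segment between the two visits is the pumpable y.

S0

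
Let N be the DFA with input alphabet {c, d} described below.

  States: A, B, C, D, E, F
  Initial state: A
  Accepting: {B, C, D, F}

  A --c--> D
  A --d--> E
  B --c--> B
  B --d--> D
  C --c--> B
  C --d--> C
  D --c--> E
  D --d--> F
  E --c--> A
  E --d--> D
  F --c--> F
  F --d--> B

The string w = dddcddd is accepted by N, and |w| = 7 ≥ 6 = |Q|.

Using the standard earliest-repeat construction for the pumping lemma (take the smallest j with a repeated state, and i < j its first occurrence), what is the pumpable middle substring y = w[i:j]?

c

Run of N on w = d d d c d d d:
  step 0: A  (start)
  step 1: E  (read d: A→E)
  step 2: D  (read d: E→D)
  step 3: F  (read d: D→F)
  step 4: F  (read c: F→F)   ← first repeat (F seen earlier)
  step 5: B  (read d: F→B)
  step 6: D  (read d: B→D)
  step 7: F  (read d: D→F)

So i = 3, j = 4, giving x = w[0:3] = ddd, y = w[3:4] = c, z = w[4:7] = ddd.
Check: |xy| = 4 ≤ 6 and |y| = 1 ≥ 1. Reading y takes N from F back to F, so every xyⁱz is accepted.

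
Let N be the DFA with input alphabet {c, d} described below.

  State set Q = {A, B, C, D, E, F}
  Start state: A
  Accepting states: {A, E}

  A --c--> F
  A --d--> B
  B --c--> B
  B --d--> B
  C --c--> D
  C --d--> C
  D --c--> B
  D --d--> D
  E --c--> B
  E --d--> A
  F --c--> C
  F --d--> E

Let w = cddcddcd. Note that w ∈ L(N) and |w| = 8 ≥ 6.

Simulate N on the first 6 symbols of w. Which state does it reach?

A

Run of N on the first 6 characters of w = c d d c d d:
  step 0: A  (start)
  step 1: F  (read c: A→F)
  step 2: E  (read d: F→E)
  step 3: A  (read d: E→A)
  step 4: F  (read c: A→F)
  step 5: E  (read d: F→E)
  step 6: A  (read d: E→A)

After reading 6 characters, N is in state A.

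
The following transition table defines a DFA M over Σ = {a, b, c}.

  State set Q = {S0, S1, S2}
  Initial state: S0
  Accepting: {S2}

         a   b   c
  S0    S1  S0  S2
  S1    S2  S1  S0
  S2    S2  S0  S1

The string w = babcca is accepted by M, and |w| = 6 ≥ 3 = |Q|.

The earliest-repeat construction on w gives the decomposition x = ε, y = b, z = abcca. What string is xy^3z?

xy^3z = ε·b·b·b·abcca = bbbabcca.
Reading y = b takes M from S0 back to S0, so after x·y·y·y the machine is still in S0, and z then leads to the accepting state S2. Hence bbbabcca ∈ L(M).

bbbabcca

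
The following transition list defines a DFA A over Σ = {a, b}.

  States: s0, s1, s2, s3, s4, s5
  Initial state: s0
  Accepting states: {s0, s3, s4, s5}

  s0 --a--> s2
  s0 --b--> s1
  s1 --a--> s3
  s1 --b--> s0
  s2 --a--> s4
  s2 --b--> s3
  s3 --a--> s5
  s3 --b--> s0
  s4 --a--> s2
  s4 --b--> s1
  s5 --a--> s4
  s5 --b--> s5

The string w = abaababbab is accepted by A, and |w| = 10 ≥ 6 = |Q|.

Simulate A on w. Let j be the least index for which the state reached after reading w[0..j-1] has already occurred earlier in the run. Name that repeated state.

s3

Run of A on w = a b a a b a b b a b:
  step 0: s0  (start)
  step 1: s2  (read a: s0→s2)
  step 2: s3  (read b: s2→s3)
  step 3: s5  (read a: s3→s5)
  step 4: s4  (read a: s5→s4)
  step 5: s1  (read b: s4→s1)
  step 6: s3  (read a: s1→s3)   ← first repeat (s3 seen earlier)
  step 7: s0  (read b: s3→s0)
  step 8: s1  (read b: s0→s1)
  step 9: s3  (read a: s1→s3)
  step 10: s0  (read b: s3→s0)

The earliest repeat is at step j = 6: A is in s3, which it already visited at step i = 2.
With |Q| = 6, pigeonhole forces a state repeat no later than step 6; the substring read between the first and second visits to that state can be pumped.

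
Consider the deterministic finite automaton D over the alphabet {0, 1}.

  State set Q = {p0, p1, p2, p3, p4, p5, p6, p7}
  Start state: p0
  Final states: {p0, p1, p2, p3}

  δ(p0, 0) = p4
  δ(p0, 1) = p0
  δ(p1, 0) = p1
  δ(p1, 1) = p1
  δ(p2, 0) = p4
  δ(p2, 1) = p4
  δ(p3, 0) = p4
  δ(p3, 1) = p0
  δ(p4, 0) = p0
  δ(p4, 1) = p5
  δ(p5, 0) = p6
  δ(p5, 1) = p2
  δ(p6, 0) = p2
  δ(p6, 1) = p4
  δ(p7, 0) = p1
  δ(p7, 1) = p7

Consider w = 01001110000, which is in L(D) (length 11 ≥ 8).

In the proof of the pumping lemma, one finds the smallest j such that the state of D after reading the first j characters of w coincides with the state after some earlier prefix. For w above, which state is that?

p4

State sequence: p0 -0-> p4 -1-> p5 -0-> p6 -0-> p2 -1-> p4 -1-> p5 -1-> p2 -0-> p4 -0-> p0 -0-> p4 -0-> p0
First repeat at step 5: p4 was already visited.

The earliest repeat is at step j = 5: D is in p4, which it already visited at step i = 1.
Since D has 8 states, any run of length ≥ 8 visits 8+1 states, so by pigeonhole some state repeats within the first 8 steps — that repeat gives the pumpable loop.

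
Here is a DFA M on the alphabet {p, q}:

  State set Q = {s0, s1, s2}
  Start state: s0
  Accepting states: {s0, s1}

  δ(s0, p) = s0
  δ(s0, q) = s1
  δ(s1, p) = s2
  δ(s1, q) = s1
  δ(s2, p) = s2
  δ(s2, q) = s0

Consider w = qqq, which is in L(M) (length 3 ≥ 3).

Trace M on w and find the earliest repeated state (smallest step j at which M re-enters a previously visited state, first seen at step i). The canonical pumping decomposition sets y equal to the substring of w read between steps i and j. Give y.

q

State sequence: s0 -q-> s1 -q-> s1 -q-> s1
First repeat at step 2: s1 was already visited.

So i = 1, j = 2, giving x = w[0:1] = q, y = w[1:2] = q, z = w[2:3] = q.
Check: |xy| = 2 ≤ 3 and |y| = 1 ≥ 1. Reading y takes M from s1 back to s1, so every xyⁱz is accepted.
Pumping length from the standard proof: p = 3 (the number of states). The repeated state found above gives |xy| = j ≤ 3 and |y| = j − i ≥ 1.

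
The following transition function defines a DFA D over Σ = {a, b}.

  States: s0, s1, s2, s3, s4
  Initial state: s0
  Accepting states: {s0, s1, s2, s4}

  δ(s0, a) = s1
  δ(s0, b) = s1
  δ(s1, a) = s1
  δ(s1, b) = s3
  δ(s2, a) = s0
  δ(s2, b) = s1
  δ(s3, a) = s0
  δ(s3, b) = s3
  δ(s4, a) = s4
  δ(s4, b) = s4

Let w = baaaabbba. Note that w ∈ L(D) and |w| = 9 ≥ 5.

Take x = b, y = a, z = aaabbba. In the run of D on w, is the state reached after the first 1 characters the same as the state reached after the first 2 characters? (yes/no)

Run of D on the first 2 characters of w = b a:
  step 0: s0  (start)
  step 1: s1  (read b: s0→s1)
  step 2: s1  (read a: s1→s1)

After x (step 1): s1. After xy (step 2): s1.
They match, so y = a drives D around a cycle from s1 back to itself; pumping y any number of times keeps D in s1 before reading z, and xyⁱz ∈ L(D) for every i ≥ 0.

yes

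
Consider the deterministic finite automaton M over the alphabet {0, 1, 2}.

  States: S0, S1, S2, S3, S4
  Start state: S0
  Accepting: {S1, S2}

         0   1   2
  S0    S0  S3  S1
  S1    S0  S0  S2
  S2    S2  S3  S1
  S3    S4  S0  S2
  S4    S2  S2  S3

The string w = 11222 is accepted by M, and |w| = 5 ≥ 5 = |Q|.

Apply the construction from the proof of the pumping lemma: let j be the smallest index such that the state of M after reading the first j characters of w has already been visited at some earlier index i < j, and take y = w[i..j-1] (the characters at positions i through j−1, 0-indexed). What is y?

State sequence: S0 -1-> S3 -1-> S0 -2-> S1 -2-> S2 -2-> S1
First repeat at step 2: S0 was already visited.

So i = 0, j = 2, giving x = w[0:0] = ε, y = w[0:2] = 11, z = w[2:5] = 222.
Check: |xy| = 2 ≤ 5 and |y| = 2 ≥ 1. Reading y takes M from S0 back to S0, so every xyⁱz is accepted.
The DFA has 5 states, so the proof of the pumping lemma guarantees a repeated state among the first 5+1 visited; the segment between the two visits is the pumpable y.

11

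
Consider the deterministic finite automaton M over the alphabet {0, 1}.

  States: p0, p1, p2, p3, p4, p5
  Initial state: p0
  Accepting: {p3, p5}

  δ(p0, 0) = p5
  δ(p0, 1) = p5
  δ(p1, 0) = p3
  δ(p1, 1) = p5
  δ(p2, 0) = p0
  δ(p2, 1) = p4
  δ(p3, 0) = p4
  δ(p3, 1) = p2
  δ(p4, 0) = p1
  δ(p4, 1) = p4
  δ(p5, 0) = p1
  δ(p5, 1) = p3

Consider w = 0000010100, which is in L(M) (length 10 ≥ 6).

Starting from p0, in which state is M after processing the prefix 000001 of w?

State sequence: p0 -0-> p5 -0-> p1 -0-> p3 -0-> p4 -0-> p1 -1-> p5

After reading 6 characters, M is in state p5.
(This kind of state-tracing is the core of the pumping-lemma construction: with 6 states, pigeonhole forces a repeat within the first 6 steps.)

p5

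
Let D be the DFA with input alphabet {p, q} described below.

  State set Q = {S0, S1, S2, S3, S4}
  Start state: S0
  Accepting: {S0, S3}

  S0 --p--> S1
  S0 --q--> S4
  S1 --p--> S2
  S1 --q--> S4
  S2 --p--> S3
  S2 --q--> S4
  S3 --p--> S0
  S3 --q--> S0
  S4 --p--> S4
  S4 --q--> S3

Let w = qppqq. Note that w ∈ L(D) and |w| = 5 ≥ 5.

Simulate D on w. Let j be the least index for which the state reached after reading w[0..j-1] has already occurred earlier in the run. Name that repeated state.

Run of D on w = q p p q q:
  step 0: S0  (start)
  step 1: S4  (read q: S0→S4)
  step 2: S4  (read p: S4→S4)   ← first repeat (S4 seen earlier)
  step 3: S4  (read p: S4→S4)
  step 4: S3  (read q: S4→S3)
  step 5: S0  (read q: S3→S0)

The earliest repeat is at step j = 2: D is in S4, which it already visited at step i = 1.

S4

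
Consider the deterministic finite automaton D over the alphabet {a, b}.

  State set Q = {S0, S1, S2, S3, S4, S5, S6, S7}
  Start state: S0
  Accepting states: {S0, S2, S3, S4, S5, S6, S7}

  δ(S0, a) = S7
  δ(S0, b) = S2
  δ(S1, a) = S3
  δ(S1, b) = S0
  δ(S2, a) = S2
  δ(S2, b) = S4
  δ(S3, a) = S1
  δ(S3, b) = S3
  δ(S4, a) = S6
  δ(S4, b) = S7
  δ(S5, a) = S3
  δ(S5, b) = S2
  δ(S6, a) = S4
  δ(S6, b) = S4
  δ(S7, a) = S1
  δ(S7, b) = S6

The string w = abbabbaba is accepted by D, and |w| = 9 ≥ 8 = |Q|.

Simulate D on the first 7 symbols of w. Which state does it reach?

S1

Run of D on the first 7 characters of w = a b b a b b a:
  step 0: S0  (start)
  step 1: S7  (read a: S0→S7)
  step 2: S6  (read b: S7→S6)
  step 3: S4  (read b: S6→S4)
  step 4: S6  (read a: S4→S6)
  step 5: S4  (read b: S6→S4)
  step 6: S7  (read b: S4→S7)
  step 7: S1  (read a: S7→S1)

After reading 7 characters, D is in state S1.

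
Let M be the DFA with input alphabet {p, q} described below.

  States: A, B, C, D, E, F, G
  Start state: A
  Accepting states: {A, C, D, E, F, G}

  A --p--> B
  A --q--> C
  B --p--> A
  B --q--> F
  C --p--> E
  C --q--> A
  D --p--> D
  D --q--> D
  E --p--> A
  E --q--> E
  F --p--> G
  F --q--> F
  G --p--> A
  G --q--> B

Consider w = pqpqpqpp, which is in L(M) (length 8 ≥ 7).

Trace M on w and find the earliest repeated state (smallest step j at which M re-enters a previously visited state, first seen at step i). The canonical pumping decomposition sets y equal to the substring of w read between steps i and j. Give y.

Run of M on w = p q p q p q p p:
  step 0: A  (start)
  step 1: B  (read p: A→B)
  step 2: F  (read q: B→F)
  step 3: G  (read p: F→G)
  step 4: B  (read q: G→B)   ← first repeat (B seen earlier)
  step 5: A  (read p: B→A)
  step 6: C  (read q: A→C)
  step 7: E  (read p: C→E)
  step 8: A  (read p: E→A)

So i = 1, j = 4, giving x = w[0:1] = p, y = w[1:4] = qpq, z = w[4:8] = pqpp.
Check: |xy| = 4 ≤ 7 and |y| = 3 ≥ 1. Reading y takes M from B back to B, so every xyⁱz is accepted.
Since M has 7 states, any run of length ≥ 7 visits 7+1 states, so by pigeonhole some state repeats within the first 7 steps — that repeat gives the pumpable loop.

qpq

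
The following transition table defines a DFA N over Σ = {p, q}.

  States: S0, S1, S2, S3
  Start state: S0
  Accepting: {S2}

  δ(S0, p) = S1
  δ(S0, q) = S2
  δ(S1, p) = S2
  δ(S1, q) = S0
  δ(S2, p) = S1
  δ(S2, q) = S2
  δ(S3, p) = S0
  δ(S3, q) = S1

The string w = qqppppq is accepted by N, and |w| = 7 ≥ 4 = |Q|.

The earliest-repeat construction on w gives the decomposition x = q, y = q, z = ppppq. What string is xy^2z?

xy^2z = q·q·q·ppppq = qqqppppq.
Reading y = q takes N from S2 back to S2, so after x·y·y the machine is still in S2, and z then leads to the accepting state S2. Hence qqqppppq ∈ L(N).

qqqppppq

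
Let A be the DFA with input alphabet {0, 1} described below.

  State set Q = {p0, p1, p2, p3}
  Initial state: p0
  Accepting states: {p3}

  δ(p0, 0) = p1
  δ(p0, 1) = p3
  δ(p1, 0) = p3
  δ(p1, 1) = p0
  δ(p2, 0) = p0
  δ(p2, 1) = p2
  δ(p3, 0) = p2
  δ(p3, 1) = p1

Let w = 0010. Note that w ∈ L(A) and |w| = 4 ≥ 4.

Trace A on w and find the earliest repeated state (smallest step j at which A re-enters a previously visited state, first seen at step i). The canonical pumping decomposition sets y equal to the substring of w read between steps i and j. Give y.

01

State sequence: p0 -0-> p1 -0-> p3 -1-> p1 -0-> p3
First repeat at step 3: p1 was already visited.

So i = 1, j = 3, giving x = w[0:1] = 0, y = w[1:3] = 01, z = w[3:4] = 0.
Check: |xy| = 3 ≤ 4 and |y| = 2 ≥ 1. Reading y takes A from p1 back to p1, so every xyⁱz is accepted.
With |Q| = 4, pigeonhole forces a state repeat no later than step 4; the substring read between the first and second visits to that state can be pumped.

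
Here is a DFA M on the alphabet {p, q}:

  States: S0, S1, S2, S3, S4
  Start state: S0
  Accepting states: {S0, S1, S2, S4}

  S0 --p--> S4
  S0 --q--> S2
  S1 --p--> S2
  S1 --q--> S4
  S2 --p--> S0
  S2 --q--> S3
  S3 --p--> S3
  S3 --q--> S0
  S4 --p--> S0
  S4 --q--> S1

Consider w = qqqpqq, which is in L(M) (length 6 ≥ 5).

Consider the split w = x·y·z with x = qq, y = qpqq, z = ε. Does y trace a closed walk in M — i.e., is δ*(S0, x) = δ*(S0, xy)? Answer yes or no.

no

State sequence: S0 -q-> S2 -q-> S3 -q-> S0 -p-> S4 -q-> S1 -q-> S4

After x (step 2): S3. After xy (step 6): S4.
They differ (S3 ≠ S4), so y is not a cycle from the state after x; this split is not the one the pumping-lemma construction produces, and pumping y need not keep the string in L(M).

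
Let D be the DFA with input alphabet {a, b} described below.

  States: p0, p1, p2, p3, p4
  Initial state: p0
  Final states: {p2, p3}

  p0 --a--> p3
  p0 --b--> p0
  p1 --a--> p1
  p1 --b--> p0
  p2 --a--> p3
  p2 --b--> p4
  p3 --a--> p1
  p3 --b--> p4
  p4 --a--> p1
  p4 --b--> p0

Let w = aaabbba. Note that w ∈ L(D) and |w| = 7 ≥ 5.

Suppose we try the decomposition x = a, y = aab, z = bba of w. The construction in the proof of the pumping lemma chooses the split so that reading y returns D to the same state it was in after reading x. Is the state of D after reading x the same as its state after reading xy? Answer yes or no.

Run of D on the first 4 characters of w = a a a b:
  step 0: p0  (start)
  step 1: p3  (read a: p0→p3)
  step 2: p1  (read a: p3→p1)
  step 3: p1  (read a: p1→p1)
  step 4: p0  (read b: p1→p0)

After x (step 1): p3. After xy (step 4): p0.
They differ (p3 ≠ p0), so y is not a cycle from the state after x; this split is not the one the pumping-lemma construction produces, and pumping y need not keep the string in L(D).

no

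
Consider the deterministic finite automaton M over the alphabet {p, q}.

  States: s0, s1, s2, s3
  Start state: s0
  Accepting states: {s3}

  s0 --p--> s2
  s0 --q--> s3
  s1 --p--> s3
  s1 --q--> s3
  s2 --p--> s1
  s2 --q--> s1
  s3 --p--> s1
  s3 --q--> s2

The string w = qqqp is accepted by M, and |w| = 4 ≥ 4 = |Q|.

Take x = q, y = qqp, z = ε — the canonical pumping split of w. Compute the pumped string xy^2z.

qqqpqqp

xy^2z = q·qqp·qqp·ε = qqqpqqp.
Reading y = qqp takes M from s3 back to s3, so after x·y·y the machine is still in s3, and z then leads to the accepting state s3. Hence qqqpqqp ∈ L(M).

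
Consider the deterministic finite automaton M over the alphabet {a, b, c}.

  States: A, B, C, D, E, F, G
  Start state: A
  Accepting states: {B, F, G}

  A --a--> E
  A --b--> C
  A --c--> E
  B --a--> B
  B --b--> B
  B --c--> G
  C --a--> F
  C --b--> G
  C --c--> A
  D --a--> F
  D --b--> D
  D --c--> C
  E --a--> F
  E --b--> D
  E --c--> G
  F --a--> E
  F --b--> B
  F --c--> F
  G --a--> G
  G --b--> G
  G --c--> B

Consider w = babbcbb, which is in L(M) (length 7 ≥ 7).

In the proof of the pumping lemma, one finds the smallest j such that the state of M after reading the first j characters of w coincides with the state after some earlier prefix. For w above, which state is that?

State sequence: A -b-> C -a-> F -b-> B -b-> B -c-> G -b-> G -b-> G
First repeat at step 4: B was already visited.

The earliest repeat is at step j = 4: M is in B, which it already visited at step i = 3.

B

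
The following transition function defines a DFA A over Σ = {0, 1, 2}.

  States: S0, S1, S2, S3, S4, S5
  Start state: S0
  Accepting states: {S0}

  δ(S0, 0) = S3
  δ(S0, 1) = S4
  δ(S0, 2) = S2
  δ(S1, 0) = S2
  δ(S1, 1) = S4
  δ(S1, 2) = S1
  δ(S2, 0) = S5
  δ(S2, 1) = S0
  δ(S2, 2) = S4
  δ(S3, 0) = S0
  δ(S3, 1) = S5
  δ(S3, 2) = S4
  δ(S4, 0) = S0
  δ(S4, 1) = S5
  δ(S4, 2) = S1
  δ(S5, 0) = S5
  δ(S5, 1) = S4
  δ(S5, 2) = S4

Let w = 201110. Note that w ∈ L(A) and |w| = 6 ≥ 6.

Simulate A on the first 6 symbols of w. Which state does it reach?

Run of A on the first 6 characters of w = 2 0 1 1 1 0:
  step 0: S0  (start)
  step 1: S2  (read 2: S0→S2)
  step 2: S5  (read 0: S2→S5)
  step 3: S4  (read 1: S5→S4)
  step 4: S5  (read 1: S4→S5)
  step 5: S4  (read 1: S5→S4)
  step 6: S0  (read 0: S4→S0)

After reading 6 characters, A is in state S0.
(This kind of state-tracing is the core of the pumping-lemma construction: with 6 states, pigeonhole forces a repeat within the first 6 steps.)

S0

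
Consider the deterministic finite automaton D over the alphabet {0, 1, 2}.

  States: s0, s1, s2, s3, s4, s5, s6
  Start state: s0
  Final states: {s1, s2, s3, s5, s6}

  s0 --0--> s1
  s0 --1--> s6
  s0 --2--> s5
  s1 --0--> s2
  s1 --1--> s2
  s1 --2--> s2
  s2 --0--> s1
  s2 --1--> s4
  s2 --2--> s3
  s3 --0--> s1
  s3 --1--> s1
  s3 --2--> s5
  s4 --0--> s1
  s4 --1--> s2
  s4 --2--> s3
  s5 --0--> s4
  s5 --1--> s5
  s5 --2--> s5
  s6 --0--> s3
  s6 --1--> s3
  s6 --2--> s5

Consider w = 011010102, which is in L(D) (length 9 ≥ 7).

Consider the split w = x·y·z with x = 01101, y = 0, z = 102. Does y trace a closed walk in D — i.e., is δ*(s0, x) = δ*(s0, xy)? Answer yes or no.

State sequence: s0 -0-> s1 -1-> s2 -1-> s4 -0-> s1 -1-> s2 -0-> s1

After x (step 5): s2. After xy (step 6): s1.
They differ (s2 ≠ s1), so y is not a cycle from the state after x; this split is not the one the pumping-lemma construction produces, and pumping y need not keep the string in L(D).

no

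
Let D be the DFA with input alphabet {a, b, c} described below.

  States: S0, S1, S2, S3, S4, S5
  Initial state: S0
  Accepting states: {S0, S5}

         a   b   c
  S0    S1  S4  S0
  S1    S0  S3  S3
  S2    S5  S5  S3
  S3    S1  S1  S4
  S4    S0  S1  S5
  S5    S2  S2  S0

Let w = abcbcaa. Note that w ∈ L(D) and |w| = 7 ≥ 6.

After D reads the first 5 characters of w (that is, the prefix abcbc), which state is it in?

S3

Run of D on the first 5 characters of w = a b c b c:
  step 0: S0  (start)
  step 1: S1  (read a: S0→S1)
  step 2: S3  (read b: S1→S3)
  step 3: S4  (read c: S3→S4)
  step 4: S1  (read b: S4→S1)
  step 5: S3  (read c: S1→S3)

After reading 5 characters, D is in state S3.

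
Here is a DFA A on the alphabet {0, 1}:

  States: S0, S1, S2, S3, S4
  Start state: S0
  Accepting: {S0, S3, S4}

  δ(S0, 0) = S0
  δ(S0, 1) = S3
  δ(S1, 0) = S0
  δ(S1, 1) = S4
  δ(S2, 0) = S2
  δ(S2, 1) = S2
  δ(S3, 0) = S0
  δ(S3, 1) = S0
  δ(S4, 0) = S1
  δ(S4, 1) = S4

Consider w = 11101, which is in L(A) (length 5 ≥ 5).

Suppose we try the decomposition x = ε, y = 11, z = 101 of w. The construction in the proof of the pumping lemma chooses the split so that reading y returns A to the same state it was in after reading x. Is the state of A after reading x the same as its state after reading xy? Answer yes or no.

yes

Run of A on the first 2 characters of w = 1 1:
  step 0: S0  (start)
  step 1: S3  (read 1: S0→S3)
  step 2: S0  (read 1: S3→S0)

After x (step 0): S0. After xy (step 2): S0.
They match, so y = 11 drives A around a cycle from S0 back to itself; pumping y any number of times keeps A in S0 before reading z, and xyⁱz ∈ L(A) for every i ≥ 0.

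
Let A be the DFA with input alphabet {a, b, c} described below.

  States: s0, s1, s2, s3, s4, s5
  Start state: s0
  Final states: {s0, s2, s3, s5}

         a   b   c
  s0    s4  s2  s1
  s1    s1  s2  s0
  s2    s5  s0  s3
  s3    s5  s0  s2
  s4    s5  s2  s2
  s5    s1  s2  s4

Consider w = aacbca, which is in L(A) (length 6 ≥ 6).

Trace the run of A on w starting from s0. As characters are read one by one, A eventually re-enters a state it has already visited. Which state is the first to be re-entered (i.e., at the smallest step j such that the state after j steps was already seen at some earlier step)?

Run of A on w = a a c b c a:
  step 0: s0  (start)
  step 1: s4  (read a: s0→s4)
  step 2: s5  (read a: s4→s5)
  step 3: s4  (read c: s5→s4)   ← first repeat (s4 seen earlier)
  step 4: s2  (read b: s4→s2)
  step 5: s3  (read c: s2→s3)
  step 6: s5  (read a: s3→s5)

The earliest repeat is at step j = 3: A is in s4, which it already visited at step i = 1.
With |Q| = 6, pigeonhole forces a state repeat no later than step 6; the substring read between the first and second visits to that state can be pumped.

s4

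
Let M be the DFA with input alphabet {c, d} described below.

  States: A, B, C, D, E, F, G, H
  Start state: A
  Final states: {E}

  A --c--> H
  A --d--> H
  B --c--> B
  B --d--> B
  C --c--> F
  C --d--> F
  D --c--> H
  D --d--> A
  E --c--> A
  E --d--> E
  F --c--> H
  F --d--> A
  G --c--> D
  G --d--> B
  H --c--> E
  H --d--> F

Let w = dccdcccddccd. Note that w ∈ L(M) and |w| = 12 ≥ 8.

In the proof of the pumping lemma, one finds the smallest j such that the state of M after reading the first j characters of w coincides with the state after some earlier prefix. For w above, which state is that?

A

Run of M on w = d c c d c c c d d c c d:
  step 0: A  (start)
  step 1: H  (read d: A→H)
  step 2: E  (read c: H→E)
  step 3: A  (read c: E→A)   ← first repeat (A seen earlier)
  step 4: H  (read d: A→H)
  step 5: E  (read c: H→E)
  step 6: A  (read c: E→A)
  step 7: H  (read c: A→H)
  step 8: F  (read d: H→F)
  step 9: A  (read d: F→A)
  step 10: H  (read c: A→H)
  step 11: E  (read c: H→E)
  step 12: E  (read d: E→E)

The earliest repeat is at step j = 3: M is in A, which it already visited at step i = 0.
Since M has 8 states, any run of length ≥ 8 visits 8+1 states, so by pigeonhole some state repeats within the first 8 steps — that repeat gives the pumpable loop.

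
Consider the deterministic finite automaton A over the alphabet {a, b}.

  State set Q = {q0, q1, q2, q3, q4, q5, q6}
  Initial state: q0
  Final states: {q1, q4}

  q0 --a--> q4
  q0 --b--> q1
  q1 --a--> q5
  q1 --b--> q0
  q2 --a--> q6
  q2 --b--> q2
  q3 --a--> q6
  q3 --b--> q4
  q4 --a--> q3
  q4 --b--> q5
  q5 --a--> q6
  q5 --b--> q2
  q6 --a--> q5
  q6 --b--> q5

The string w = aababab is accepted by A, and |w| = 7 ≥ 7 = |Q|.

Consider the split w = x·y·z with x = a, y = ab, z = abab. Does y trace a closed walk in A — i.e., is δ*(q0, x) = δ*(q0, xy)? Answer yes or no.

yes

Run of A on the first 3 characters of w = a a b:
  step 0: q0  (start)
  step 1: q4  (read a: q0→q4)
  step 2: q3  (read a: q4→q3)
  step 3: q4  (read b: q3→q4)

After x (step 1): q4. After xy (step 3): q4.
They match, so y = ab drives A around a cycle from q4 back to itself; pumping y any number of times keeps A in q4 before reading z, and xyⁱz ∈ L(A) for every i ≥ 0.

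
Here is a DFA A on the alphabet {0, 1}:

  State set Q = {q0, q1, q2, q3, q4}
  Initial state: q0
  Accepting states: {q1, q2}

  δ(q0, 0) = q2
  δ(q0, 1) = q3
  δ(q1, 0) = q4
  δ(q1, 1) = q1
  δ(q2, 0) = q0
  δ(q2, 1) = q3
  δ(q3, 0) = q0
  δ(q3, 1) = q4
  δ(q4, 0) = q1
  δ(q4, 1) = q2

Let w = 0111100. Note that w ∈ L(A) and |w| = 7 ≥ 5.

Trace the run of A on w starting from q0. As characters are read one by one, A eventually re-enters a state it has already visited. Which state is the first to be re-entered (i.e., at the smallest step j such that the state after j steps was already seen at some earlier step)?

State sequence: q0 -0-> q2 -1-> q3 -1-> q4 -1-> q2 -1-> q3 -0-> q0 -0-> q2
First repeat at step 4: q2 was already visited.

The earliest repeat is at step j = 4: A is in q2, which it already visited at step i = 1.
Since A has 5 states, any run of length ≥ 5 visits 5+1 states, so by pigeonhole some state repeats within the first 5 steps — that repeat gives the pumpable loop.

q2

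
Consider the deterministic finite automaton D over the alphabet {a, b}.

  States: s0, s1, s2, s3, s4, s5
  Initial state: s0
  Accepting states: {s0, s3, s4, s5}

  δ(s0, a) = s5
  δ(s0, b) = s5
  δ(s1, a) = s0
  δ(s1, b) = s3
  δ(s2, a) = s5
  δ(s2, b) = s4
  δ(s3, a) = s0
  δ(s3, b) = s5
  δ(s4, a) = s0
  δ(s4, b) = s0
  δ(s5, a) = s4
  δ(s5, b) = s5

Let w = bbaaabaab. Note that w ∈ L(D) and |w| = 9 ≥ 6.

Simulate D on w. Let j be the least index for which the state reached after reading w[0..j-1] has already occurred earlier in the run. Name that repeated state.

Run of D on w = b b a a a b a a b:
  step 0: s0  (start)
  step 1: s5  (read b: s0→s5)
  step 2: s5  (read b: s5→s5)   ← first repeat (s5 seen earlier)
  step 3: s4  (read a: s5→s4)
  step 4: s0  (read a: s4→s0)
  step 5: s5  (read a: s0→s5)
  step 6: s5  (read b: s5→s5)
  step 7: s4  (read a: s5→s4)
  step 8: s0  (read a: s4→s0)
  step 9: s5  (read b: s0→s5)

The earliest repeat is at step j = 2: D is in s5, which it already visited at step i = 1.
With |Q| = 6, pigeonhole forces a state repeat no later than step 6; the substring read between the first and second visits to that state can be pumped.

s5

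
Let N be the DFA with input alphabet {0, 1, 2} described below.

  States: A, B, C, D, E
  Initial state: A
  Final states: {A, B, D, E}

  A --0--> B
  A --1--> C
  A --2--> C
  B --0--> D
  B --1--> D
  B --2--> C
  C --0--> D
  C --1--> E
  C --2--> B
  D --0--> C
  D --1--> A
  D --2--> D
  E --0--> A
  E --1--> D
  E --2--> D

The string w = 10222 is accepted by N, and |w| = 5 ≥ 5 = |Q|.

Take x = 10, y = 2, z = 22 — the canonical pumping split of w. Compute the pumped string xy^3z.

1022222

xy^3z = 10·2·2·2·22 = 1022222.
Reading y = 2 takes N from D back to D, so after x·y·y·y the machine is still in D, and z then leads to the accepting state D. Hence 1022222 ∈ L(N).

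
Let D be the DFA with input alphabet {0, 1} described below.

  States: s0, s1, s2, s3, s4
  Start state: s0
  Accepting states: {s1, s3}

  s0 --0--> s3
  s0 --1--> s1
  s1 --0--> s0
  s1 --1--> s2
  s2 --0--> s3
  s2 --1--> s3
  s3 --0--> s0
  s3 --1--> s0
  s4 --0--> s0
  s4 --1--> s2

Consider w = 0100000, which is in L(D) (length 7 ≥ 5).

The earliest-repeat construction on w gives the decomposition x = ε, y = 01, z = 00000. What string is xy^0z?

00000

xy⁰z = xz = ε·00000 = 00000.
Reading y = 01 takes D from s0 back to s0, so after x the machine is still in s0, and z then leads to the accepting state s3. Hence 00000 ∈ L(D).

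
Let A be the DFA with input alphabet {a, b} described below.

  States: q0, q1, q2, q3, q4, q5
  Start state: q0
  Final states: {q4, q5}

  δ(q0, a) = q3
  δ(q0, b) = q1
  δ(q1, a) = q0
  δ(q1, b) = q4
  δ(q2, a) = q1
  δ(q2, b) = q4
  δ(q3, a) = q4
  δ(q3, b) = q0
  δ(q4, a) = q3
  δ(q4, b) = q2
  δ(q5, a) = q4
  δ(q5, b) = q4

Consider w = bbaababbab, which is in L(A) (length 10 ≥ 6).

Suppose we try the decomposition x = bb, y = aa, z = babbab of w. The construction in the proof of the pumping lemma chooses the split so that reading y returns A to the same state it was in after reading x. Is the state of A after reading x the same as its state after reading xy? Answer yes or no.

yes

Run of A on the first 4 characters of w = b b a a:
  step 0: q0  (start)
  step 1: q1  (read b: q0→q1)
  step 2: q4  (read b: q1→q4)
  step 3: q3  (read a: q4→q3)
  step 4: q4  (read a: q3→q4)

After x (step 2): q4. After xy (step 4): q4.
They match, so y = aa drives A around a cycle from q4 back to itself; pumping y any number of times keeps A in q4 before reading z, and xyⁱz ∈ L(A) for every i ≥ 0.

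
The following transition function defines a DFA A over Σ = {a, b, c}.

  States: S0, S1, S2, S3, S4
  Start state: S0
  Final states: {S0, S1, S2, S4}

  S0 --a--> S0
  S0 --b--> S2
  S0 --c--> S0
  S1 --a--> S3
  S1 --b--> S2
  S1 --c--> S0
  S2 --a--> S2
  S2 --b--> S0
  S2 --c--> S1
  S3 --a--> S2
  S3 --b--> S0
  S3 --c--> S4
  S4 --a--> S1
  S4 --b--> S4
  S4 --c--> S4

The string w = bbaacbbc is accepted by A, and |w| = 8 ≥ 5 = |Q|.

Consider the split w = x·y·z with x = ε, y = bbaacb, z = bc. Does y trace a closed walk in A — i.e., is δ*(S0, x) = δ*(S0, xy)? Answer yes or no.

Run of A on the first 6 characters of w = b b a a c b:
  step 0: S0  (start)
  step 1: S2  (read b: S0→S2)
  step 2: S0  (read b: S2→S0)
  step 3: S0  (read a: S0→S0)
  step 4: S0  (read a: S0→S0)
  step 5: S0  (read c: S0→S0)
  step 6: S2  (read b: S0→S2)

After x (step 0): S0. After xy (step 6): S2.
They differ (S0 ≠ S2), so y is not a cycle from the state after x; this split is not the one the pumping-lemma construction produces, and pumping y need not keep the string in L(A).

no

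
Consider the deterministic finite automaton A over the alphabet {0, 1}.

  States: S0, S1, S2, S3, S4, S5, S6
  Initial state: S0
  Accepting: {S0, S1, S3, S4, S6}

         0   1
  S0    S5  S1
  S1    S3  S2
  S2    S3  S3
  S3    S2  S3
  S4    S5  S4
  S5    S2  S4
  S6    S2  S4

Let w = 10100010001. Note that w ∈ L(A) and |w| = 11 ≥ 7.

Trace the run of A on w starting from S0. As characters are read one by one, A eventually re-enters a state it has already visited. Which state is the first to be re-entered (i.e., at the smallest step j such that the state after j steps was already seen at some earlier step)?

S3

State sequence: S0 -1-> S1 -0-> S3 -1-> S3 -0-> S2 -0-> S3 -0-> S2 -1-> S3 -0-> S2 -0-> S3 -0-> S2 -1-> S3
First repeat at step 3: S3 was already visited.

The earliest repeat is at step j = 3: A is in S3, which it already visited at step i = 2.
Since A has 7 states, any run of length ≥ 7 visits 7+1 states, so by pigeonhole some state repeats within the first 7 steps — that repeat gives the pumpable loop.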